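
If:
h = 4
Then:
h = 4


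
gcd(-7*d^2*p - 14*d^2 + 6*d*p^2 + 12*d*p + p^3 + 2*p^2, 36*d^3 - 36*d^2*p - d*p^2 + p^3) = -d + p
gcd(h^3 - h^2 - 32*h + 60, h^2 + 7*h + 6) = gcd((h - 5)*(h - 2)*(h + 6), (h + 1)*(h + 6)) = h + 6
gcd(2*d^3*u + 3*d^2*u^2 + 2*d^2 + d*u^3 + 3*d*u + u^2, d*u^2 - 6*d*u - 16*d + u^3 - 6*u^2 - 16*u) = d + u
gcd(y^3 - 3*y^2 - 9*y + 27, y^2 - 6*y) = 1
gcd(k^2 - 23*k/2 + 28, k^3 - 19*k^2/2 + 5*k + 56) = k^2 - 23*k/2 + 28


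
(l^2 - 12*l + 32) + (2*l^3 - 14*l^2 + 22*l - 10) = 2*l^3 - 13*l^2 + 10*l + 22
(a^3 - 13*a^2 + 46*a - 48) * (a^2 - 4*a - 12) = a^5 - 17*a^4 + 86*a^3 - 76*a^2 - 360*a + 576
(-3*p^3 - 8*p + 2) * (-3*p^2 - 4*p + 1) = 9*p^5 + 12*p^4 + 21*p^3 + 26*p^2 - 16*p + 2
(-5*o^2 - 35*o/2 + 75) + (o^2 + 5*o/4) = -4*o^2 - 65*o/4 + 75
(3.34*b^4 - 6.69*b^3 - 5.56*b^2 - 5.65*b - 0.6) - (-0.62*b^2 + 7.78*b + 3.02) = 3.34*b^4 - 6.69*b^3 - 4.94*b^2 - 13.43*b - 3.62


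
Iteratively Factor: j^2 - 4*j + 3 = (j - 3)*(j - 1)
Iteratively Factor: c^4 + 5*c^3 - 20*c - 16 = (c + 2)*(c^3 + 3*c^2 - 6*c - 8) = (c + 2)*(c + 4)*(c^2 - c - 2) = (c - 2)*(c + 2)*(c + 4)*(c + 1)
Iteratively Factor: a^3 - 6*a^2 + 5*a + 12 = (a - 3)*(a^2 - 3*a - 4) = (a - 4)*(a - 3)*(a + 1)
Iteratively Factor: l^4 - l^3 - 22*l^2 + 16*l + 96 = (l + 2)*(l^3 - 3*l^2 - 16*l + 48) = (l - 4)*(l + 2)*(l^2 + l - 12) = (l - 4)*(l + 2)*(l + 4)*(l - 3)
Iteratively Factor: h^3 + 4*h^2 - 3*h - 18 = (h + 3)*(h^2 + h - 6) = (h + 3)^2*(h - 2)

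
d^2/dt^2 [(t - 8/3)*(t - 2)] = 2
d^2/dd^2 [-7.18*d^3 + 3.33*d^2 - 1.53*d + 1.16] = 6.66 - 43.08*d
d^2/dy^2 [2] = 0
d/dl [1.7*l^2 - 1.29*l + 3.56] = 3.4*l - 1.29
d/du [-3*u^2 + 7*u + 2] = 7 - 6*u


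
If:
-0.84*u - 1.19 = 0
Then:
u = -1.42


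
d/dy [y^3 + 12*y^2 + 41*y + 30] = 3*y^2 + 24*y + 41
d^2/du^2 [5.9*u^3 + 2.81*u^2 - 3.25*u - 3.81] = 35.4*u + 5.62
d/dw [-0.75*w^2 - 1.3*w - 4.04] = -1.5*w - 1.3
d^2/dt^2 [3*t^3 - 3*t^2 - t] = 18*t - 6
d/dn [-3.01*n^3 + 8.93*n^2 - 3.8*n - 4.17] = -9.03*n^2 + 17.86*n - 3.8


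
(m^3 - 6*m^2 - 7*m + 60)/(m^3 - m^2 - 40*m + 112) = (m^2 - 2*m - 15)/(m^2 + 3*m - 28)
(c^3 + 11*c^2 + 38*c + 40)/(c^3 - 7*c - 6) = (c^2 + 9*c + 20)/(c^2 - 2*c - 3)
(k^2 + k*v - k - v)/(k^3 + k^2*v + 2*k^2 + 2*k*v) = (k - 1)/(k*(k + 2))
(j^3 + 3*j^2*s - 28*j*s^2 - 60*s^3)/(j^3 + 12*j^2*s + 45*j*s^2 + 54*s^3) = (j^2 - 3*j*s - 10*s^2)/(j^2 + 6*j*s + 9*s^2)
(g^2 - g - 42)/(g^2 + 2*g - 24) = (g - 7)/(g - 4)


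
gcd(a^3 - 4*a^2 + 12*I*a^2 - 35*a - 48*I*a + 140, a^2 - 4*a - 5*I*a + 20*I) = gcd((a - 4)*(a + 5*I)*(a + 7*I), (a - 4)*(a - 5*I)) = a - 4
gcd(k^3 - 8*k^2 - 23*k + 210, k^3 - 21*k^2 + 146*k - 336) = k^2 - 13*k + 42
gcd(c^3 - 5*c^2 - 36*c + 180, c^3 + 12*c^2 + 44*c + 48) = c + 6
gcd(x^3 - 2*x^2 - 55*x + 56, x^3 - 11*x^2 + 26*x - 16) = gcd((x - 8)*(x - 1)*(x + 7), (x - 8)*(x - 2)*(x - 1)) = x^2 - 9*x + 8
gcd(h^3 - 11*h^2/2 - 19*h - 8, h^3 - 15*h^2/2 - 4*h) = h^2 - 15*h/2 - 4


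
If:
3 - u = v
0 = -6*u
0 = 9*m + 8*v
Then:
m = -8/3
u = 0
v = 3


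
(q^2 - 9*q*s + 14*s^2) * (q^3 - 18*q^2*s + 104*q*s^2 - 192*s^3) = q^5 - 27*q^4*s + 280*q^3*s^2 - 1380*q^2*s^3 + 3184*q*s^4 - 2688*s^5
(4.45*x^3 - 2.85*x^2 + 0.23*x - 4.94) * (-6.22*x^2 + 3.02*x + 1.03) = -27.679*x^5 + 31.166*x^4 - 5.4541*x^3 + 28.4859*x^2 - 14.6819*x - 5.0882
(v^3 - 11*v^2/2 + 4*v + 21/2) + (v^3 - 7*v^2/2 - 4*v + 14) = 2*v^3 - 9*v^2 + 49/2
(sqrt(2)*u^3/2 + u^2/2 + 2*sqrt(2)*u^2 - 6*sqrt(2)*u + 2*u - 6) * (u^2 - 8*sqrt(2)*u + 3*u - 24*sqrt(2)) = sqrt(2)*u^5/2 - 15*u^4/2 + 7*sqrt(2)*u^4/2 - 105*u^3/2 - 4*sqrt(2)*u^3 - 46*sqrt(2)*u^2 + 270*u + 144*sqrt(2)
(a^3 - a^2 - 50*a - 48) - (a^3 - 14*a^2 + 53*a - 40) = 13*a^2 - 103*a - 8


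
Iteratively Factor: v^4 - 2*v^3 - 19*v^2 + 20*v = (v - 5)*(v^3 + 3*v^2 - 4*v) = (v - 5)*(v + 4)*(v^2 - v) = v*(v - 5)*(v + 4)*(v - 1)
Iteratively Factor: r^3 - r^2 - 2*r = (r + 1)*(r^2 - 2*r) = (r - 2)*(r + 1)*(r)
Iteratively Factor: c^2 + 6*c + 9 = (c + 3)*(c + 3)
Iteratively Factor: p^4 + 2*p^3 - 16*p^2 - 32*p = (p + 2)*(p^3 - 16*p) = (p + 2)*(p + 4)*(p^2 - 4*p) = p*(p + 2)*(p + 4)*(p - 4)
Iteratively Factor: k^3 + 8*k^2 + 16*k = (k + 4)*(k^2 + 4*k) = (k + 4)^2*(k)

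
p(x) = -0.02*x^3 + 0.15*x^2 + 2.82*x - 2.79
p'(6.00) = 2.46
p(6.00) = 15.21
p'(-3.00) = 1.38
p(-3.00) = -9.36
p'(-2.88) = 1.46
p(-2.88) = -9.19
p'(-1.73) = 2.12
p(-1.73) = -7.12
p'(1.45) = 3.13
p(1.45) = 1.55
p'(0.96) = 3.05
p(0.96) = 0.04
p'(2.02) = 3.18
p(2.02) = 3.35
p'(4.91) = 2.85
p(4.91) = 12.30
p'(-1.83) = 2.07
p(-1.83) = -7.33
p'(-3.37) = 1.13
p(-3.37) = -9.82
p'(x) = -0.06*x^2 + 0.3*x + 2.82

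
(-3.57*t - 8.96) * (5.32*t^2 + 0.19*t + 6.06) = -18.9924*t^3 - 48.3455*t^2 - 23.3366*t - 54.2976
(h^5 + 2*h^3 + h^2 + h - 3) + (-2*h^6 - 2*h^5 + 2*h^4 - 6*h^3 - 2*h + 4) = -2*h^6 - h^5 + 2*h^4 - 4*h^3 + h^2 - h + 1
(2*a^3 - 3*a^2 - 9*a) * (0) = 0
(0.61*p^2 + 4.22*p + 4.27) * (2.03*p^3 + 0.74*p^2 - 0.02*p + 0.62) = 1.2383*p^5 + 9.018*p^4 + 11.7787*p^3 + 3.4536*p^2 + 2.531*p + 2.6474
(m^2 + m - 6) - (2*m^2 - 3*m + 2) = -m^2 + 4*m - 8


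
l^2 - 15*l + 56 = (l - 8)*(l - 7)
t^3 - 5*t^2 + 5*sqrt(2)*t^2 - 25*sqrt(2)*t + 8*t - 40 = (t - 5)*(t + sqrt(2))*(t + 4*sqrt(2))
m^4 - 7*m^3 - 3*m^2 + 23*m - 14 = (m - 7)*(m - 1)^2*(m + 2)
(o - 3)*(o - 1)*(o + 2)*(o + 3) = o^4 + o^3 - 11*o^2 - 9*o + 18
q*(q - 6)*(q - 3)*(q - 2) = q^4 - 11*q^3 + 36*q^2 - 36*q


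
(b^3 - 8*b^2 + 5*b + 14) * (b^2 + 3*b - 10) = b^5 - 5*b^4 - 29*b^3 + 109*b^2 - 8*b - 140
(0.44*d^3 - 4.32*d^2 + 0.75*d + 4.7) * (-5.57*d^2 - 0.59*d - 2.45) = -2.4508*d^5 + 23.8028*d^4 - 2.7067*d^3 - 16.0375*d^2 - 4.6105*d - 11.515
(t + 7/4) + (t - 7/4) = 2*t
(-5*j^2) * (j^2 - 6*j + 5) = -5*j^4 + 30*j^3 - 25*j^2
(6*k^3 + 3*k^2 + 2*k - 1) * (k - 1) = 6*k^4 - 3*k^3 - k^2 - 3*k + 1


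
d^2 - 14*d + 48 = (d - 8)*(d - 6)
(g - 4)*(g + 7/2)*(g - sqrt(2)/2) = g^3 - sqrt(2)*g^2/2 - g^2/2 - 14*g + sqrt(2)*g/4 + 7*sqrt(2)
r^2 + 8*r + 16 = (r + 4)^2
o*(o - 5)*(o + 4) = o^3 - o^2 - 20*o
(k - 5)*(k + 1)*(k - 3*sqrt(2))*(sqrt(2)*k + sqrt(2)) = sqrt(2)*k^4 - 6*k^3 - 3*sqrt(2)*k^3 - 9*sqrt(2)*k^2 + 18*k^2 - 5*sqrt(2)*k + 54*k + 30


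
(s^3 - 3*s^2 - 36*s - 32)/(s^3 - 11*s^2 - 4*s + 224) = (s + 1)/(s - 7)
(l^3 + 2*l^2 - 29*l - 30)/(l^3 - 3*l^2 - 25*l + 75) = (l^2 + 7*l + 6)/(l^2 + 2*l - 15)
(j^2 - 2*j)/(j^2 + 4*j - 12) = j/(j + 6)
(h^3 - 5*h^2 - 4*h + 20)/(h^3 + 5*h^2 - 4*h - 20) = (h - 5)/(h + 5)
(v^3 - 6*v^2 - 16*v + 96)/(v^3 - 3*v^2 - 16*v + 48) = (v - 6)/(v - 3)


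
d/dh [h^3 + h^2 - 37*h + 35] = 3*h^2 + 2*h - 37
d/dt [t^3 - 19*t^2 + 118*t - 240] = 3*t^2 - 38*t + 118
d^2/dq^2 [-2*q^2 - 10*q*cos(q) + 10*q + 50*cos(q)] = 10*q*cos(q) + 20*sin(q) - 50*cos(q) - 4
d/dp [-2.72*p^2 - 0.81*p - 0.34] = -5.44*p - 0.81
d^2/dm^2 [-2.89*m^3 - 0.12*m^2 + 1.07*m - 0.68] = -17.34*m - 0.24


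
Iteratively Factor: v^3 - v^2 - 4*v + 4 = (v - 1)*(v^2 - 4) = (v - 1)*(v + 2)*(v - 2)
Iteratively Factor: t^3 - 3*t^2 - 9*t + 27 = (t + 3)*(t^2 - 6*t + 9) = (t - 3)*(t + 3)*(t - 3)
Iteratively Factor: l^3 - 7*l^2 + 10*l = (l)*(l^2 - 7*l + 10) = l*(l - 5)*(l - 2)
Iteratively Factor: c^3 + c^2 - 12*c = (c - 3)*(c^2 + 4*c) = (c - 3)*(c + 4)*(c)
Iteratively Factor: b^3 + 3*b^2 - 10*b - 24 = (b + 2)*(b^2 + b - 12) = (b + 2)*(b + 4)*(b - 3)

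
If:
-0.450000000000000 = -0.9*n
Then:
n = 0.50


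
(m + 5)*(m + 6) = m^2 + 11*m + 30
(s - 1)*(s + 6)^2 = s^3 + 11*s^2 + 24*s - 36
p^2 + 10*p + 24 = (p + 4)*(p + 6)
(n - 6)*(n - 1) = n^2 - 7*n + 6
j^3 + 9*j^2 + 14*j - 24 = (j - 1)*(j + 4)*(j + 6)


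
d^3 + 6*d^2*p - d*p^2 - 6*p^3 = (d - p)*(d + p)*(d + 6*p)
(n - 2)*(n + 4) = n^2 + 2*n - 8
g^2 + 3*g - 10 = (g - 2)*(g + 5)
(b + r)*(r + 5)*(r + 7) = b*r^2 + 12*b*r + 35*b + r^3 + 12*r^2 + 35*r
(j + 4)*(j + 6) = j^2 + 10*j + 24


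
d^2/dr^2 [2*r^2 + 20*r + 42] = 4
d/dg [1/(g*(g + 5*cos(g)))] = (5*g*sin(g) - 2*g - 5*cos(g))/(g^2*(g + 5*cos(g))^2)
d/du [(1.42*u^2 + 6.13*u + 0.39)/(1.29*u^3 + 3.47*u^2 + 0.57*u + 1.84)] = (-1.8318*u^4 - 15.8154*u^3 - 21.971*u^2 + 2.519*u + 11.0569)/(1.6641*u^6 + 8.9526*u^5 + 13.5115*u^4 + 8.703*u^3 + 13.0945*u^2 + 2.0976*u + 3.3856)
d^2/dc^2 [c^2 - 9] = 2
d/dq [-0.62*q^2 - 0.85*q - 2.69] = -1.24*q - 0.85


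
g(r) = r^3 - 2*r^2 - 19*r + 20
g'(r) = 3*r^2 - 4*r - 19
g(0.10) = 18.08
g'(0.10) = -19.37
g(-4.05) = -2.29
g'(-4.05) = 46.41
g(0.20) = 16.13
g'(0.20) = -19.68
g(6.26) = 68.00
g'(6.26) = 73.52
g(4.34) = -18.38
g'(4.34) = 20.15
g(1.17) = -3.37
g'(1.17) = -19.57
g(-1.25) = 38.67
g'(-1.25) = -9.31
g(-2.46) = 39.75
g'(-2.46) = 8.99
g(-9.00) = -700.00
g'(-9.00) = 260.00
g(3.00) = -28.00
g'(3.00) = -4.00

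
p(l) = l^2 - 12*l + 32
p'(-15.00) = -42.00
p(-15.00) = 437.00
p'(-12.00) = -36.00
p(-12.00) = 320.00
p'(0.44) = -11.12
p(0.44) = 26.91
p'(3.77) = -4.46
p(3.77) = 0.97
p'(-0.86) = -13.72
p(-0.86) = 43.06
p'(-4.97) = -21.94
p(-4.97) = 116.34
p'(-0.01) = -12.02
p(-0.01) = 32.12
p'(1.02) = -9.96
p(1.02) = 20.80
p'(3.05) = -5.90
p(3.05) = 4.70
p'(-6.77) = -25.54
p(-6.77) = 159.07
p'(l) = 2*l - 12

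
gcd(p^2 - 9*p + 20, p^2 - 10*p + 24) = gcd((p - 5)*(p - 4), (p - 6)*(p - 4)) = p - 4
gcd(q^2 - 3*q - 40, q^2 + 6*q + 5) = q + 5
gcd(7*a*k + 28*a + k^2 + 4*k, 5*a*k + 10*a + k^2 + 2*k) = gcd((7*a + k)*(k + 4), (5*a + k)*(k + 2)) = 1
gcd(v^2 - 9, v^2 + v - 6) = v + 3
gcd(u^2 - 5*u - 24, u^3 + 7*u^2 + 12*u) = u + 3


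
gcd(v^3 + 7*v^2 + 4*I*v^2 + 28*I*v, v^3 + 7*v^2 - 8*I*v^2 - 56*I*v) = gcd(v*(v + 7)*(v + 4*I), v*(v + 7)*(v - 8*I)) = v^2 + 7*v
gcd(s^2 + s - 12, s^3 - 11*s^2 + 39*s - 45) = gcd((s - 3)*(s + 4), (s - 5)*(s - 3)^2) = s - 3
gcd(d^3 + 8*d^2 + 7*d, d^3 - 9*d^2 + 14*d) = d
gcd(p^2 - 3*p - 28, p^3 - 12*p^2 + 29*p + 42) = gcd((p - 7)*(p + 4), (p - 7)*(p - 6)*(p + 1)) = p - 7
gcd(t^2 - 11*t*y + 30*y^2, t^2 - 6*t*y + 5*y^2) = -t + 5*y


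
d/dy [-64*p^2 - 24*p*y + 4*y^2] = -24*p + 8*y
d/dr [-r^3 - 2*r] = -3*r^2 - 2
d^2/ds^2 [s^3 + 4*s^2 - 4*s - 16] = 6*s + 8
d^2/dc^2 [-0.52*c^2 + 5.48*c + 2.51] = -1.04000000000000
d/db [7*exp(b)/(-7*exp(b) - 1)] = -7*exp(b)/(7*exp(b) + 1)^2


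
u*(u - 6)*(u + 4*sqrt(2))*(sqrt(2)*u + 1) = sqrt(2)*u^4 - 6*sqrt(2)*u^3 + 9*u^3 - 54*u^2 + 4*sqrt(2)*u^2 - 24*sqrt(2)*u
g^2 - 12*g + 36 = (g - 6)^2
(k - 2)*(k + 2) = k^2 - 4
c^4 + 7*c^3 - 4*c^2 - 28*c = c*(c - 2)*(c + 2)*(c + 7)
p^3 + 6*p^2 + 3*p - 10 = (p - 1)*(p + 2)*(p + 5)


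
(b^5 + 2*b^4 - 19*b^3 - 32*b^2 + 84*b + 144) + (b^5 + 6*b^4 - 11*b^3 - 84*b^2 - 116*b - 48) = 2*b^5 + 8*b^4 - 30*b^3 - 116*b^2 - 32*b + 96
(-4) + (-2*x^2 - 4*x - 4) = -2*x^2 - 4*x - 8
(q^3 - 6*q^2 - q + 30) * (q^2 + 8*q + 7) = q^5 + 2*q^4 - 42*q^3 - 20*q^2 + 233*q + 210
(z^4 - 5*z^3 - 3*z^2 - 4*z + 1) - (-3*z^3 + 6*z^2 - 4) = z^4 - 2*z^3 - 9*z^2 - 4*z + 5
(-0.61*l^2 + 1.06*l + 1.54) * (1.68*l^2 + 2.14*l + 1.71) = -1.0248*l^4 + 0.4754*l^3 + 3.8125*l^2 + 5.1082*l + 2.6334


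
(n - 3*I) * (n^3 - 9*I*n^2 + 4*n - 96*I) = n^4 - 12*I*n^3 - 23*n^2 - 108*I*n - 288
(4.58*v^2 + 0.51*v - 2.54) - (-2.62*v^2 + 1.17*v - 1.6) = 7.2*v^2 - 0.66*v - 0.94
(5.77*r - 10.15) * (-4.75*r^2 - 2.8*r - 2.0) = -27.4075*r^3 + 32.0565*r^2 + 16.88*r + 20.3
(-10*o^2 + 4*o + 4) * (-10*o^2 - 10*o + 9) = 100*o^4 + 60*o^3 - 170*o^2 - 4*o + 36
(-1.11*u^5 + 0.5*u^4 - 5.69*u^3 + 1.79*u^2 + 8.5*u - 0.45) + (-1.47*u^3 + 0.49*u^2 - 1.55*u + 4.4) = -1.11*u^5 + 0.5*u^4 - 7.16*u^3 + 2.28*u^2 + 6.95*u + 3.95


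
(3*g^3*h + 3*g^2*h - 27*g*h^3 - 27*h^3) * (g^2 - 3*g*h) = 3*g^5*h - 9*g^4*h^2 + 3*g^4*h - 27*g^3*h^3 - 9*g^3*h^2 + 81*g^2*h^4 - 27*g^2*h^3 + 81*g*h^4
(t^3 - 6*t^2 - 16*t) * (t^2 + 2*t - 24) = t^5 - 4*t^4 - 52*t^3 + 112*t^2 + 384*t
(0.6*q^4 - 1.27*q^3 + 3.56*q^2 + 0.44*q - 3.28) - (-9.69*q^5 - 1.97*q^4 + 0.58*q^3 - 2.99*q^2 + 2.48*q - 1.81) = 9.69*q^5 + 2.57*q^4 - 1.85*q^3 + 6.55*q^2 - 2.04*q - 1.47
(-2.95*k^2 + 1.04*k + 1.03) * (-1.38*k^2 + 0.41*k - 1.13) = 4.071*k^4 - 2.6447*k^3 + 2.3385*k^2 - 0.7529*k - 1.1639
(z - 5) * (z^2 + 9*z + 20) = z^3 + 4*z^2 - 25*z - 100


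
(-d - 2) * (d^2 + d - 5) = -d^3 - 3*d^2 + 3*d + 10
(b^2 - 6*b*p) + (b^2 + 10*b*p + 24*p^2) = 2*b^2 + 4*b*p + 24*p^2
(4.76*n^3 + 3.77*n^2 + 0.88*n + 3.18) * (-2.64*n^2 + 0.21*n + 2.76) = -12.5664*n^5 - 8.9532*n^4 + 11.6061*n^3 + 2.1948*n^2 + 3.0966*n + 8.7768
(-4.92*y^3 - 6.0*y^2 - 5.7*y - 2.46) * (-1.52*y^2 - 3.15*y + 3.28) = 7.4784*y^5 + 24.618*y^4 + 11.4264*y^3 + 2.0142*y^2 - 10.947*y - 8.0688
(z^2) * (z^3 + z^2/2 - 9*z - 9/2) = z^5 + z^4/2 - 9*z^3 - 9*z^2/2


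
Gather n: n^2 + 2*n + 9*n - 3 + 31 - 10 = n^2 + 11*n + 18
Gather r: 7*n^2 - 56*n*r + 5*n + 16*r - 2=7*n^2 + 5*n + r*(16 - 56*n) - 2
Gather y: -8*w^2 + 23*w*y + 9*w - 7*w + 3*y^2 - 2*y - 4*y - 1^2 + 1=-8*w^2 + 2*w + 3*y^2 + y*(23*w - 6)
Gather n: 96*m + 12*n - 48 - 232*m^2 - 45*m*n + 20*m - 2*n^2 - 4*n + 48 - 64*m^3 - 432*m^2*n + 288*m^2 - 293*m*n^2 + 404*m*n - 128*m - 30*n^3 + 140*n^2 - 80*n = -64*m^3 + 56*m^2 - 12*m - 30*n^3 + n^2*(138 - 293*m) + n*(-432*m^2 + 359*m - 72)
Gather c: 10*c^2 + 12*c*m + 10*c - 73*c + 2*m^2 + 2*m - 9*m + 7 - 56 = 10*c^2 + c*(12*m - 63) + 2*m^2 - 7*m - 49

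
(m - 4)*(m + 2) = m^2 - 2*m - 8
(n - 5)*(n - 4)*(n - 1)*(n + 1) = n^4 - 9*n^3 + 19*n^2 + 9*n - 20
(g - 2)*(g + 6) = g^2 + 4*g - 12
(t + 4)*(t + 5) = t^2 + 9*t + 20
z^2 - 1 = (z - 1)*(z + 1)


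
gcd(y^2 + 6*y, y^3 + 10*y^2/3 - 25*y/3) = y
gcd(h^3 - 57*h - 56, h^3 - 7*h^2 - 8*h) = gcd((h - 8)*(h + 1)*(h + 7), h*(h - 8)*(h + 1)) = h^2 - 7*h - 8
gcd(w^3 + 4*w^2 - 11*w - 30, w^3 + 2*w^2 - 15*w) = w^2 + 2*w - 15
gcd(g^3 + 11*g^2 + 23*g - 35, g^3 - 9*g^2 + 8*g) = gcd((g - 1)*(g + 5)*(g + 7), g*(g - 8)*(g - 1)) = g - 1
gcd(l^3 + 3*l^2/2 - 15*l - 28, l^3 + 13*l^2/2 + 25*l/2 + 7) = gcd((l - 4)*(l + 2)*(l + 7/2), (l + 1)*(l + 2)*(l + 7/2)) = l^2 + 11*l/2 + 7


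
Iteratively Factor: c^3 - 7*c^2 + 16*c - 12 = (c - 2)*(c^2 - 5*c + 6) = (c - 2)^2*(c - 3)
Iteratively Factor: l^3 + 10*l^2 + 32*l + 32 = (l + 4)*(l^2 + 6*l + 8) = (l + 4)^2*(l + 2)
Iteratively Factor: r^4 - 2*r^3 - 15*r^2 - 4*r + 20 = (r + 2)*(r^3 - 4*r^2 - 7*r + 10) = (r - 5)*(r + 2)*(r^2 + r - 2) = (r - 5)*(r + 2)^2*(r - 1)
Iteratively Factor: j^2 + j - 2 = (j - 1)*(j + 2)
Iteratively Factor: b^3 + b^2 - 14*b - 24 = (b + 3)*(b^2 - 2*b - 8) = (b + 2)*(b + 3)*(b - 4)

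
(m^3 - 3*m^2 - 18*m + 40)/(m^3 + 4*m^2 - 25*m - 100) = (m - 2)/(m + 5)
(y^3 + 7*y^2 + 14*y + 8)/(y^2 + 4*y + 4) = (y^2 + 5*y + 4)/(y + 2)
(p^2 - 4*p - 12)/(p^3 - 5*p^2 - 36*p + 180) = (p + 2)/(p^2 + p - 30)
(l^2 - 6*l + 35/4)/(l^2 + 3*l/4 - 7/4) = (4*l^2 - 24*l + 35)/(4*l^2 + 3*l - 7)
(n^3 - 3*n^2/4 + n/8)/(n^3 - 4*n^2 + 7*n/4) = (4*n - 1)/(2*(2*n - 7))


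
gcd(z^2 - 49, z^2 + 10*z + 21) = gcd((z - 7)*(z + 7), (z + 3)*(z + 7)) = z + 7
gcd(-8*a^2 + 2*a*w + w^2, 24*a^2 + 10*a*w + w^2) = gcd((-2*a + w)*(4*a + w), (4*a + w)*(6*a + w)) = 4*a + w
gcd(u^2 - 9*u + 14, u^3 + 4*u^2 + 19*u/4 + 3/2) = 1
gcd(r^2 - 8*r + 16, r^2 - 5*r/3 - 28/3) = r - 4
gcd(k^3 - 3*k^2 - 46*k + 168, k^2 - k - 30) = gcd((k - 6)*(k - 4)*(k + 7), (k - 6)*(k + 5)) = k - 6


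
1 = 1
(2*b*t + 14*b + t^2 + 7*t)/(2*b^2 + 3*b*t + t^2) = (t + 7)/(b + t)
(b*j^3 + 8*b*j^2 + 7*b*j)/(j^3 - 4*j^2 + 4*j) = b*(j^2 + 8*j + 7)/(j^2 - 4*j + 4)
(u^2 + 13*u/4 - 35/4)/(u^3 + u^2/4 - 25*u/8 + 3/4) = 2*(4*u^2 + 13*u - 35)/(8*u^3 + 2*u^2 - 25*u + 6)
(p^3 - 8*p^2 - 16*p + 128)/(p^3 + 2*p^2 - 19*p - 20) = (p^2 - 4*p - 32)/(p^2 + 6*p + 5)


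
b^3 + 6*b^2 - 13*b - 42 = (b - 3)*(b + 2)*(b + 7)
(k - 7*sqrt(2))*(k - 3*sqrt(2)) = k^2 - 10*sqrt(2)*k + 42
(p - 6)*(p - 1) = p^2 - 7*p + 6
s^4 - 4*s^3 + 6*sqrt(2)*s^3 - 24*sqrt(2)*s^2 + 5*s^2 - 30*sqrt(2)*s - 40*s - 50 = (s - 5)*(s + 1)*(s + sqrt(2))*(s + 5*sqrt(2))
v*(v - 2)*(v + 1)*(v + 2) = v^4 + v^3 - 4*v^2 - 4*v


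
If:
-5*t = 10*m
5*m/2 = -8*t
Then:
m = 0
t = 0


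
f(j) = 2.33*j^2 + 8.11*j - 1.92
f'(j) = 4.66*j + 8.11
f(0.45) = 2.20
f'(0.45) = 10.21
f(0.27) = 0.44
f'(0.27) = 9.37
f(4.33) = 76.88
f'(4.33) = 28.29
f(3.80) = 62.54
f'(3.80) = 25.82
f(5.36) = 108.49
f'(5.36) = 33.09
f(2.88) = 40.76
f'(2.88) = 21.53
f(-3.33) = -3.09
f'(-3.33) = -7.41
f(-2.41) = -7.93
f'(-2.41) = -3.12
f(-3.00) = -5.28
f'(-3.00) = -5.87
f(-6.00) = 33.30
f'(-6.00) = -19.85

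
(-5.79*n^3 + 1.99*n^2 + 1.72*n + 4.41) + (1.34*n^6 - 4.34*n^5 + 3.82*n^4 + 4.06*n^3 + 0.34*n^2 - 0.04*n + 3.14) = 1.34*n^6 - 4.34*n^5 + 3.82*n^4 - 1.73*n^3 + 2.33*n^2 + 1.68*n + 7.55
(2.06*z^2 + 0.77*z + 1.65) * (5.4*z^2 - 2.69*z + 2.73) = 11.124*z^4 - 1.3834*z^3 + 12.4625*z^2 - 2.3364*z + 4.5045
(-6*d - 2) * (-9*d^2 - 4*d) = 54*d^3 + 42*d^2 + 8*d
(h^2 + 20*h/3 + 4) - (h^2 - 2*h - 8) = 26*h/3 + 12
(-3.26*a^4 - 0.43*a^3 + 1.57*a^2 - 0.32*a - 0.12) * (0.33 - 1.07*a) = 3.4882*a^5 - 0.6157*a^4 - 1.8218*a^3 + 0.8605*a^2 + 0.0228*a - 0.0396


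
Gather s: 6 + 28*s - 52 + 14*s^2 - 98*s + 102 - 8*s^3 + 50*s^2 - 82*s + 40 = -8*s^3 + 64*s^2 - 152*s + 96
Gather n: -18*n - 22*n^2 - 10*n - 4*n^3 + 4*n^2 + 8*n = -4*n^3 - 18*n^2 - 20*n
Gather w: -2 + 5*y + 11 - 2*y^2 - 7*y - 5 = -2*y^2 - 2*y + 4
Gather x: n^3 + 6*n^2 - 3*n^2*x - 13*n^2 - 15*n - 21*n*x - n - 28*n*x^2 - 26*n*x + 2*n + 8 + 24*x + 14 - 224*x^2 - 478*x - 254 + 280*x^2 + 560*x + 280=n^3 - 7*n^2 - 14*n + x^2*(56 - 28*n) + x*(-3*n^2 - 47*n + 106) + 48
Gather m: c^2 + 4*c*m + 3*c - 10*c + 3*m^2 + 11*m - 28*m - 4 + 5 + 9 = c^2 - 7*c + 3*m^2 + m*(4*c - 17) + 10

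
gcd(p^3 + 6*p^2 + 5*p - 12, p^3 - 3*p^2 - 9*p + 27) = p + 3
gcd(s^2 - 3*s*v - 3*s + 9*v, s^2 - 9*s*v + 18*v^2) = s - 3*v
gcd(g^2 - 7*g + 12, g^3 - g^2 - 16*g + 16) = g - 4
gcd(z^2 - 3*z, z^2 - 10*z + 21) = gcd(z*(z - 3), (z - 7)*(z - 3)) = z - 3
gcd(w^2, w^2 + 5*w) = w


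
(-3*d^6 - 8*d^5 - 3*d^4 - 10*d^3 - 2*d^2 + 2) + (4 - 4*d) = -3*d^6 - 8*d^5 - 3*d^4 - 10*d^3 - 2*d^2 - 4*d + 6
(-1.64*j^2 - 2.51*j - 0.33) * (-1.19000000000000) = 1.9516*j^2 + 2.9869*j + 0.3927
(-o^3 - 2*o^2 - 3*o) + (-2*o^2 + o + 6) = -o^3 - 4*o^2 - 2*o + 6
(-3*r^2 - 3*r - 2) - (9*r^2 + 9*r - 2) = -12*r^2 - 12*r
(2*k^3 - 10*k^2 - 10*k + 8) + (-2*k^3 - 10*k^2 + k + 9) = -20*k^2 - 9*k + 17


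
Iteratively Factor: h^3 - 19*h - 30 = (h - 5)*(h^2 + 5*h + 6) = (h - 5)*(h + 3)*(h + 2)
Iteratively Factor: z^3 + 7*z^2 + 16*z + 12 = (z + 3)*(z^2 + 4*z + 4) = (z + 2)*(z + 3)*(z + 2)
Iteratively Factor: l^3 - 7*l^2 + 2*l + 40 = (l + 2)*(l^2 - 9*l + 20) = (l - 5)*(l + 2)*(l - 4)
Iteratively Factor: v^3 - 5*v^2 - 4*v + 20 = (v - 2)*(v^2 - 3*v - 10) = (v - 5)*(v - 2)*(v + 2)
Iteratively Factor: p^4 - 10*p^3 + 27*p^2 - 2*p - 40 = (p - 4)*(p^3 - 6*p^2 + 3*p + 10) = (p - 4)*(p + 1)*(p^2 - 7*p + 10) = (p - 5)*(p - 4)*(p + 1)*(p - 2)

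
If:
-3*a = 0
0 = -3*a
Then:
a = 0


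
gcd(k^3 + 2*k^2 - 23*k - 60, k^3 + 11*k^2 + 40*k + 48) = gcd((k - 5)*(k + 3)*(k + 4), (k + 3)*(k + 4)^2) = k^2 + 7*k + 12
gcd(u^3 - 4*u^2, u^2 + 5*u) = u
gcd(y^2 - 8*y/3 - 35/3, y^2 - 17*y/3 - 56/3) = y + 7/3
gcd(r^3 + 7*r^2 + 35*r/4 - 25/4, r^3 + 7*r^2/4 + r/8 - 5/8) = r - 1/2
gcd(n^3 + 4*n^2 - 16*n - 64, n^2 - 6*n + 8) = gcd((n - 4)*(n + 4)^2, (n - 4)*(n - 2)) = n - 4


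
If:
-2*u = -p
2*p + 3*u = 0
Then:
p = 0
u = 0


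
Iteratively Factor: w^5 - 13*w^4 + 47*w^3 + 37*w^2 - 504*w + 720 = (w + 3)*(w^4 - 16*w^3 + 95*w^2 - 248*w + 240) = (w - 4)*(w + 3)*(w^3 - 12*w^2 + 47*w - 60) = (w - 5)*(w - 4)*(w + 3)*(w^2 - 7*w + 12) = (w - 5)*(w - 4)^2*(w + 3)*(w - 3)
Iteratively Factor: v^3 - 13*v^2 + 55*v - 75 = (v - 5)*(v^2 - 8*v + 15) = (v - 5)^2*(v - 3)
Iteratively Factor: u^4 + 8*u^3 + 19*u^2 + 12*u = (u + 1)*(u^3 + 7*u^2 + 12*u) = u*(u + 1)*(u^2 + 7*u + 12) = u*(u + 1)*(u + 3)*(u + 4)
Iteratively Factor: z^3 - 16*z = (z + 4)*(z^2 - 4*z) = z*(z + 4)*(z - 4)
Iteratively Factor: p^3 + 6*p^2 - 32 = (p + 4)*(p^2 + 2*p - 8) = (p + 4)^2*(p - 2)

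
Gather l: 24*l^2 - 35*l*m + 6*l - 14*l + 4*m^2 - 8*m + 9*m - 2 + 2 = 24*l^2 + l*(-35*m - 8) + 4*m^2 + m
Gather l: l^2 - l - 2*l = l^2 - 3*l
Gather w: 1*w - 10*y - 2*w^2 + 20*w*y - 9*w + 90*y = -2*w^2 + w*(20*y - 8) + 80*y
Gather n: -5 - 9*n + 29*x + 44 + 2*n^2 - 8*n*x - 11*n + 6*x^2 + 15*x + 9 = 2*n^2 + n*(-8*x - 20) + 6*x^2 + 44*x + 48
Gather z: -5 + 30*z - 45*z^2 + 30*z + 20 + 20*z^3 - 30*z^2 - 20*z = 20*z^3 - 75*z^2 + 40*z + 15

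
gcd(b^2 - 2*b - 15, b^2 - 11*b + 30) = b - 5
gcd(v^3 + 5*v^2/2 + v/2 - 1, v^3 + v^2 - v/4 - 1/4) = v^2 + v/2 - 1/2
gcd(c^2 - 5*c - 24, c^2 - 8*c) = c - 8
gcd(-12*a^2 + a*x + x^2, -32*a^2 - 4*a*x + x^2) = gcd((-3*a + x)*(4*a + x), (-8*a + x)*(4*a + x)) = 4*a + x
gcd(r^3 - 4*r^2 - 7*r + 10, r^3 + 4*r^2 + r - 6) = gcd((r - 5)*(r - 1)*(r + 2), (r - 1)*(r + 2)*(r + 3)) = r^2 + r - 2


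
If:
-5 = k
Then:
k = -5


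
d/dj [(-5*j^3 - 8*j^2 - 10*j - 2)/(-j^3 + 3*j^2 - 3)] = (-23*j^4 - 20*j^3 + 69*j^2 + 60*j + 30)/(j^6 - 6*j^5 + 9*j^4 + 6*j^3 - 18*j^2 + 9)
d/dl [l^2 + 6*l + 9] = 2*l + 6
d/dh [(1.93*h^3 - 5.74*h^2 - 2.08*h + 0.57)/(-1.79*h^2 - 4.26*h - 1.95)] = (-3.4547*h^4 - 16.4436*h^3 + 9.4387*h^2 + 24.4266*h + 6.4842)/(3.2041*h^4 + 15.2508*h^3 + 25.1286*h^2 + 16.614*h + 3.8025)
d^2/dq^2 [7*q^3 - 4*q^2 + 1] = 42*q - 8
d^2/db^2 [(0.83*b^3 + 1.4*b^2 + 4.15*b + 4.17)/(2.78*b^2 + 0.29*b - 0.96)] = (66.458174*b^3 + 214.396056*b^2 + 91.213812*b + 27.850386)/(21.484952*b^6 + 6.723708*b^5 - 21.556398*b^4 - 4.619323*b^3 + 7.443936*b^2 + 0.801792*b - 0.884736)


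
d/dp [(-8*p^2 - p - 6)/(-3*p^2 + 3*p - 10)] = (-27*p^2 + 124*p + 28)/(9*p^4 - 18*p^3 + 69*p^2 - 60*p + 100)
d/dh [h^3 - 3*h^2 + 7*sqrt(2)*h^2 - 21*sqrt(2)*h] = 3*h^2 - 6*h + 14*sqrt(2)*h - 21*sqrt(2)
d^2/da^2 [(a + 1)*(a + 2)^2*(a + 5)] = 12*a^2 + 60*a + 66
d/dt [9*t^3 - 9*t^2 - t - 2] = 27*t^2 - 18*t - 1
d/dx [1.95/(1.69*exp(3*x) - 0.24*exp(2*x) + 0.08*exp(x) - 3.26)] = (-9.8865*exp(2*x) + 0.936*exp(x) - 0.156)*exp(x)/(1.69*exp(3*x) - 0.24*exp(2*x) + 0.08*exp(x) - 3.26)^2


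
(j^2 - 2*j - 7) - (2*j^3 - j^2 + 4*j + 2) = -2*j^3 + 2*j^2 - 6*j - 9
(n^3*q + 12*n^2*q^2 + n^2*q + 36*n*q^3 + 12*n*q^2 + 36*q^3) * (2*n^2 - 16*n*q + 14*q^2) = 2*n^5*q + 8*n^4*q^2 + 2*n^4*q - 106*n^3*q^3 + 8*n^3*q^2 - 408*n^2*q^4 - 106*n^2*q^3 + 504*n*q^5 - 408*n*q^4 + 504*q^5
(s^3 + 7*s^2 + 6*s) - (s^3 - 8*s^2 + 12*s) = 15*s^2 - 6*s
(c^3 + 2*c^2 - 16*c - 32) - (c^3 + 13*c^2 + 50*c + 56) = -11*c^2 - 66*c - 88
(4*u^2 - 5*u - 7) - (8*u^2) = -4*u^2 - 5*u - 7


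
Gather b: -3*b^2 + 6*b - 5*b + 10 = -3*b^2 + b + 10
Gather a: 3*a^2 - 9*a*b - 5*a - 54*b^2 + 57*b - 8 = 3*a^2 + a*(-9*b - 5) - 54*b^2 + 57*b - 8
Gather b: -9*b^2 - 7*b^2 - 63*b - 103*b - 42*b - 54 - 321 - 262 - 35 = -16*b^2 - 208*b - 672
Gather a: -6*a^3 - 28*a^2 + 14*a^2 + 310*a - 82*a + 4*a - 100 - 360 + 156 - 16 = -6*a^3 - 14*a^2 + 232*a - 320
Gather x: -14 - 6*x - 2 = -6*x - 16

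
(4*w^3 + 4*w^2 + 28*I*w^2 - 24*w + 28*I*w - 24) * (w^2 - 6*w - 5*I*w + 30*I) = 4*w^5 - 20*w^4 + 8*I*w^4 + 92*w^3 - 40*I*w^3 - 580*w^2 + 72*I*w^2 - 696*w - 600*I*w - 720*I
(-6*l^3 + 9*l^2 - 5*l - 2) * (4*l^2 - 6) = -24*l^5 + 36*l^4 + 16*l^3 - 62*l^2 + 30*l + 12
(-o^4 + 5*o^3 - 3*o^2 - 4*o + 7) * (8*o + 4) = -8*o^5 + 36*o^4 - 4*o^3 - 44*o^2 + 40*o + 28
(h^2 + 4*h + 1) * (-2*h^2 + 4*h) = -2*h^4 - 4*h^3 + 14*h^2 + 4*h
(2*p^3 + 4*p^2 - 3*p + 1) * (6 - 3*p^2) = -6*p^5 - 12*p^4 + 21*p^3 + 21*p^2 - 18*p + 6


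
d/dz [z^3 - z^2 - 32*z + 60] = 3*z^2 - 2*z - 32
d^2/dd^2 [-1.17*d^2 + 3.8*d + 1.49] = -2.34000000000000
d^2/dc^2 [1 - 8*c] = 0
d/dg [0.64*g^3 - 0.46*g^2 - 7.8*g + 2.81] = 1.92*g^2 - 0.92*g - 7.8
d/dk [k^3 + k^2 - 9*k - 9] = 3*k^2 + 2*k - 9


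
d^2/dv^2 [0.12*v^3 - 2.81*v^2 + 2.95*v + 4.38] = 0.72*v - 5.62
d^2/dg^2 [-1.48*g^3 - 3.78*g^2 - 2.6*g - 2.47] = -8.88*g - 7.56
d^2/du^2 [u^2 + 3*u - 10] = 2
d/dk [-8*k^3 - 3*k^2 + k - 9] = -24*k^2 - 6*k + 1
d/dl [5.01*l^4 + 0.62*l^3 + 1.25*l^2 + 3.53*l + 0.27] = 20.04*l^3 + 1.86*l^2 + 2.5*l + 3.53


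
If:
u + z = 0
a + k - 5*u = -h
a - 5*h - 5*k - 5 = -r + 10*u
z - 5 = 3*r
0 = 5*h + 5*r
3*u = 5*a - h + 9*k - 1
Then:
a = 1323/136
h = 293/136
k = -621/136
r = -293/136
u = 199/136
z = -199/136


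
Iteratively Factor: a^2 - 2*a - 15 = (a - 5)*(a + 3)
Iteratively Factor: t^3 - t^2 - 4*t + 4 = (t - 2)*(t^2 + t - 2) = (t - 2)*(t - 1)*(t + 2)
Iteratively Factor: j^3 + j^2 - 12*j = (j)*(j^2 + j - 12) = j*(j + 4)*(j - 3)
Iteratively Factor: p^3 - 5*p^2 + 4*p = (p - 4)*(p^2 - p) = p*(p - 4)*(p - 1)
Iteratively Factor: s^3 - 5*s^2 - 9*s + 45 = (s - 5)*(s^2 - 9) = (s - 5)*(s + 3)*(s - 3)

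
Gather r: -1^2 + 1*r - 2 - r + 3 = 0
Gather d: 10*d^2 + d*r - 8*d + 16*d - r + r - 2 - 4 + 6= 10*d^2 + d*(r + 8)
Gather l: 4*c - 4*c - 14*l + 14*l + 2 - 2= 0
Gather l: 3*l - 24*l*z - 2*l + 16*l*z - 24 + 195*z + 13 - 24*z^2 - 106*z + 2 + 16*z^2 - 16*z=l*(1 - 8*z) - 8*z^2 + 73*z - 9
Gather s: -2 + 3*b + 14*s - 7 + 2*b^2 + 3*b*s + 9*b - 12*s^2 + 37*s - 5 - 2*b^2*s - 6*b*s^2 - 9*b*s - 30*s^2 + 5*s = 2*b^2 + 12*b + s^2*(-6*b - 42) + s*(-2*b^2 - 6*b + 56) - 14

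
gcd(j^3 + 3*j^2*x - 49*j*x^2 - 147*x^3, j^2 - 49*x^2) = -j^2 + 49*x^2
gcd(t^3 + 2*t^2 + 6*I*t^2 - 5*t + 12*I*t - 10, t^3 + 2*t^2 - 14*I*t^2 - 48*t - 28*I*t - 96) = t + 2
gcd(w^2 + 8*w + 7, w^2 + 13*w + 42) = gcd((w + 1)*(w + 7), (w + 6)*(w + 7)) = w + 7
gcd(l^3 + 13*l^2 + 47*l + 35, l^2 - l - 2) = l + 1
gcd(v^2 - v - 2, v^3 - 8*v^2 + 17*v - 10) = v - 2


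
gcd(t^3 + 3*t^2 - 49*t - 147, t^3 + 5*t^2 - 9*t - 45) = t + 3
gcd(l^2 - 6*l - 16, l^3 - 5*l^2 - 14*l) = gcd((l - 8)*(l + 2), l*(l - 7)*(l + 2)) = l + 2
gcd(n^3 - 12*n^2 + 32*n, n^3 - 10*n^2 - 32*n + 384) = n - 8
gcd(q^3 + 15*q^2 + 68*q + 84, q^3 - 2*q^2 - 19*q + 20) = 1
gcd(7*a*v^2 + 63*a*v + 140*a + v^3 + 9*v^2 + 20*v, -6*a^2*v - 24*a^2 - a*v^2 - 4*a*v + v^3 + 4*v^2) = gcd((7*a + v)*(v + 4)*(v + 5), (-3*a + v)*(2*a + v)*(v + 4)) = v + 4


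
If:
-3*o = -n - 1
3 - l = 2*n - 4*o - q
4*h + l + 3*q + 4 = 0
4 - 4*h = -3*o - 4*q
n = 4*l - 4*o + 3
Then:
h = 5/62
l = 121/124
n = 74/31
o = 35/31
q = -219/124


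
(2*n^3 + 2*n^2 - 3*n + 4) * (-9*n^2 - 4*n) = -18*n^5 - 26*n^4 + 19*n^3 - 24*n^2 - 16*n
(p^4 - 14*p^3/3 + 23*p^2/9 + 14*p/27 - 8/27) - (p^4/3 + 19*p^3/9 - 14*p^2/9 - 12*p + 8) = 2*p^4/3 - 61*p^3/9 + 37*p^2/9 + 338*p/27 - 224/27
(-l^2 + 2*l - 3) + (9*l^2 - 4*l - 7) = 8*l^2 - 2*l - 10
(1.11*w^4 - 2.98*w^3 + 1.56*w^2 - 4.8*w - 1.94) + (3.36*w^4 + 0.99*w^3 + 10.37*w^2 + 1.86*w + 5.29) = 4.47*w^4 - 1.99*w^3 + 11.93*w^2 - 2.94*w + 3.35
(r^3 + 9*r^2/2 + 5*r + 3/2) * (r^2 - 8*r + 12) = r^5 - 7*r^4/2 - 19*r^3 + 31*r^2/2 + 48*r + 18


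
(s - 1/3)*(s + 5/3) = s^2 + 4*s/3 - 5/9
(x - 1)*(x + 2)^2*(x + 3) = x^4 + 6*x^3 + 9*x^2 - 4*x - 12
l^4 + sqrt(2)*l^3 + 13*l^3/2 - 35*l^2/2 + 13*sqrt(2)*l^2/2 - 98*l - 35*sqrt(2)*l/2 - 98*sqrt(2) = (l - 4)*(l + 7/2)*(l + 7)*(l + sqrt(2))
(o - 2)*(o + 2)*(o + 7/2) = o^3 + 7*o^2/2 - 4*o - 14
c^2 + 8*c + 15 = (c + 3)*(c + 5)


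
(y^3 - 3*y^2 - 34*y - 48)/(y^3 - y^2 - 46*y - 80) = (y + 3)/(y + 5)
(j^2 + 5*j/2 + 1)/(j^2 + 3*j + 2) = (j + 1/2)/(j + 1)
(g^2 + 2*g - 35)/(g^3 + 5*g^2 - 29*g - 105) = 1/(g + 3)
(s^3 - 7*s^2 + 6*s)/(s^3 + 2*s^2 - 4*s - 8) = s*(s^2 - 7*s + 6)/(s^3 + 2*s^2 - 4*s - 8)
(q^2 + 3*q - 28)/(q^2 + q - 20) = (q + 7)/(q + 5)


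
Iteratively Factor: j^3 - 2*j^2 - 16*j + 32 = (j + 4)*(j^2 - 6*j + 8) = (j - 2)*(j + 4)*(j - 4)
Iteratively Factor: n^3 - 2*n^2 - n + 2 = (n - 2)*(n^2 - 1) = (n - 2)*(n + 1)*(n - 1)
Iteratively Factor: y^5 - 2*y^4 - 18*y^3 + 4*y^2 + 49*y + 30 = (y + 1)*(y^4 - 3*y^3 - 15*y^2 + 19*y + 30) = (y + 1)*(y + 3)*(y^3 - 6*y^2 + 3*y + 10) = (y - 2)*(y + 1)*(y + 3)*(y^2 - 4*y - 5) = (y - 5)*(y - 2)*(y + 1)*(y + 3)*(y + 1)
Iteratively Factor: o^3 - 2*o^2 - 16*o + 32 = (o + 4)*(o^2 - 6*o + 8) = (o - 4)*(o + 4)*(o - 2)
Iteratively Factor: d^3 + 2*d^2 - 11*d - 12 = (d + 4)*(d^2 - 2*d - 3) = (d - 3)*(d + 4)*(d + 1)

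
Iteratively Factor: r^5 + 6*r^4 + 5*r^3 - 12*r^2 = (r - 1)*(r^4 + 7*r^3 + 12*r^2) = r*(r - 1)*(r^3 + 7*r^2 + 12*r) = r^2*(r - 1)*(r^2 + 7*r + 12) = r^2*(r - 1)*(r + 4)*(r + 3)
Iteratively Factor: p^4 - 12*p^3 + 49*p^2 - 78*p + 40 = (p - 5)*(p^3 - 7*p^2 + 14*p - 8) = (p - 5)*(p - 2)*(p^2 - 5*p + 4) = (p - 5)*(p - 2)*(p - 1)*(p - 4)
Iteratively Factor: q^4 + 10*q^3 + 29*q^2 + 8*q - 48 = (q - 1)*(q^3 + 11*q^2 + 40*q + 48) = (q - 1)*(q + 4)*(q^2 + 7*q + 12) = (q - 1)*(q + 4)^2*(q + 3)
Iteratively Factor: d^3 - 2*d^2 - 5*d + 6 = (d - 3)*(d^2 + d - 2) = (d - 3)*(d - 1)*(d + 2)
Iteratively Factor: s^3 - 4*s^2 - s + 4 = (s - 1)*(s^2 - 3*s - 4) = (s - 1)*(s + 1)*(s - 4)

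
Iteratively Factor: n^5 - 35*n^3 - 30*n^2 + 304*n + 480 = (n - 4)*(n^4 + 4*n^3 - 19*n^2 - 106*n - 120) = (n - 4)*(n + 3)*(n^3 + n^2 - 22*n - 40) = (n - 4)*(n + 2)*(n + 3)*(n^2 - n - 20) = (n - 4)*(n + 2)*(n + 3)*(n + 4)*(n - 5)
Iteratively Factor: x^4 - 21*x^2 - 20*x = (x + 4)*(x^3 - 4*x^2 - 5*x) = x*(x + 4)*(x^2 - 4*x - 5) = x*(x + 1)*(x + 4)*(x - 5)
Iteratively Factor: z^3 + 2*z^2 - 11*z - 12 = (z + 4)*(z^2 - 2*z - 3) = (z + 1)*(z + 4)*(z - 3)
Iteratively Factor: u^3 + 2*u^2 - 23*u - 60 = (u + 3)*(u^2 - u - 20) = (u + 3)*(u + 4)*(u - 5)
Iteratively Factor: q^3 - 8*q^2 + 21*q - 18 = (q - 2)*(q^2 - 6*q + 9) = (q - 3)*(q - 2)*(q - 3)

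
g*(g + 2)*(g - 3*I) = g^3 + 2*g^2 - 3*I*g^2 - 6*I*g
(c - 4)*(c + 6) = c^2 + 2*c - 24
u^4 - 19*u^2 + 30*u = u*(u - 3)*(u - 2)*(u + 5)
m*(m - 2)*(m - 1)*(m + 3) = m^4 - 7*m^2 + 6*m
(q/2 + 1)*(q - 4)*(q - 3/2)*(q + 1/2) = q^4/2 - 3*q^3/2 - 27*q^2/8 + 19*q/4 + 3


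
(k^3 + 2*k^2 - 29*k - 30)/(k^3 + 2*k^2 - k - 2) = (k^2 + k - 30)/(k^2 + k - 2)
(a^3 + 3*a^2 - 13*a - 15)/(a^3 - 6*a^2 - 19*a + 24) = (a^3 + 3*a^2 - 13*a - 15)/(a^3 - 6*a^2 - 19*a + 24)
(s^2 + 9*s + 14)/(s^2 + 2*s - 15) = (s^2 + 9*s + 14)/(s^2 + 2*s - 15)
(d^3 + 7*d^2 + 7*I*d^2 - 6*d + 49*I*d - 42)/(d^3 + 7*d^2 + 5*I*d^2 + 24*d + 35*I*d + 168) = (d^2 + 7*I*d - 6)/(d^2 + 5*I*d + 24)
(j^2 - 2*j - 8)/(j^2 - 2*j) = (j^2 - 2*j - 8)/(j*(j - 2))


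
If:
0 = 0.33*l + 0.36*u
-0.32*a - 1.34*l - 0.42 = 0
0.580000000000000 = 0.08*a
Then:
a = 7.25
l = -2.04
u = 1.87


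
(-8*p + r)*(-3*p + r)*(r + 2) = 24*p^2*r + 48*p^2 - 11*p*r^2 - 22*p*r + r^3 + 2*r^2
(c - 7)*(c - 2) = c^2 - 9*c + 14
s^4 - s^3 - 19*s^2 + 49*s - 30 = (s - 3)*(s - 2)*(s - 1)*(s + 5)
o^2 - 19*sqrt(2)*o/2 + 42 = (o - 6*sqrt(2))*(o - 7*sqrt(2)/2)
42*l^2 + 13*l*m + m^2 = (6*l + m)*(7*l + m)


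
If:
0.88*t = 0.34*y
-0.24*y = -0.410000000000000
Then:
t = 0.66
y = 1.71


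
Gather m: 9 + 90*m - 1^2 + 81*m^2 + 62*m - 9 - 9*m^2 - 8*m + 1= 72*m^2 + 144*m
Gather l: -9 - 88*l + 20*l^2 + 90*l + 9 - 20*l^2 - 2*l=0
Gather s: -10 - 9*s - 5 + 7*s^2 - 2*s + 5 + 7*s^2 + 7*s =14*s^2 - 4*s - 10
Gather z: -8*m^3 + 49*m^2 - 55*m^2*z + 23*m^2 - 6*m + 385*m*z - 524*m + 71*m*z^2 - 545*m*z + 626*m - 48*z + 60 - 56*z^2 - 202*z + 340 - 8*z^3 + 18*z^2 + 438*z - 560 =-8*m^3 + 72*m^2 + 96*m - 8*z^3 + z^2*(71*m - 38) + z*(-55*m^2 - 160*m + 188) - 160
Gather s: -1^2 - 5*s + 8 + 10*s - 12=5*s - 5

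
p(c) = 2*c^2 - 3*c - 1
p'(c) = 4*c - 3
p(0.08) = -1.23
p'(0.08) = -2.68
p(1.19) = -1.74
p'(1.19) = 1.76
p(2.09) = 1.47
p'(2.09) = 5.36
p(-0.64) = 1.74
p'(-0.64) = -5.56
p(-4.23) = 47.48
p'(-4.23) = -19.92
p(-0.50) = 1.00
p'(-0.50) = -5.00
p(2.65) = 5.10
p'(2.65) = 7.60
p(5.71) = 47.08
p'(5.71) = 19.84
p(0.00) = -1.00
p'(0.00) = -3.00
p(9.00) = 134.00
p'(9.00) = 33.00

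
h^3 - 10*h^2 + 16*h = h*(h - 8)*(h - 2)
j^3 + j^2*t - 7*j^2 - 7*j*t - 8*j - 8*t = (j - 8)*(j + 1)*(j + t)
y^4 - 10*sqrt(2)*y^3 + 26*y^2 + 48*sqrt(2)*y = y*(y - 8*sqrt(2))*(y - 3*sqrt(2))*(y + sqrt(2))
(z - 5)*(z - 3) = z^2 - 8*z + 15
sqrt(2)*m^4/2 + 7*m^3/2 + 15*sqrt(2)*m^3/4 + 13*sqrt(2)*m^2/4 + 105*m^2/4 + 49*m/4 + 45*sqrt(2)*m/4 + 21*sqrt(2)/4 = (m + 1/2)*(m + 7)*(m + 3*sqrt(2))*(sqrt(2)*m/2 + 1/2)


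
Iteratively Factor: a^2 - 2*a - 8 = (a + 2)*(a - 4)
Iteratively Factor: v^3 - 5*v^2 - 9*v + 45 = (v - 3)*(v^2 - 2*v - 15) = (v - 5)*(v - 3)*(v + 3)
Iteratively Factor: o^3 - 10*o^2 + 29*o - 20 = (o - 1)*(o^2 - 9*o + 20) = (o - 4)*(o - 1)*(o - 5)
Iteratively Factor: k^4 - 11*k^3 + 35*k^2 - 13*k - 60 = (k - 5)*(k^3 - 6*k^2 + 5*k + 12) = (k - 5)*(k + 1)*(k^2 - 7*k + 12) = (k - 5)*(k - 4)*(k + 1)*(k - 3)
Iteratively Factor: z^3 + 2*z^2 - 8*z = (z + 4)*(z^2 - 2*z) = z*(z + 4)*(z - 2)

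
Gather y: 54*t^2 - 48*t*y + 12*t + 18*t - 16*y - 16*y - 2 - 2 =54*t^2 + 30*t + y*(-48*t - 32) - 4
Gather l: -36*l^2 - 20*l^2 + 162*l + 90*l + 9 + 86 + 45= -56*l^2 + 252*l + 140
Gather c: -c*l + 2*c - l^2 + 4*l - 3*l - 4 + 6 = c*(2 - l) - l^2 + l + 2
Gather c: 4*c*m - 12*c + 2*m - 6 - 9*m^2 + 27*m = c*(4*m - 12) - 9*m^2 + 29*m - 6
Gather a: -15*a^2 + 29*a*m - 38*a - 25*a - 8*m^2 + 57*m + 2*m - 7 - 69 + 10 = -15*a^2 + a*(29*m - 63) - 8*m^2 + 59*m - 66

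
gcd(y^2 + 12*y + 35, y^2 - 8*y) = 1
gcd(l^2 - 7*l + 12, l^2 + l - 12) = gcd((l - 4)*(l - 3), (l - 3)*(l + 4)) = l - 3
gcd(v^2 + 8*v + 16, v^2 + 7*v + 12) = v + 4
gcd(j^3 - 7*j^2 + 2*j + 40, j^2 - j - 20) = j - 5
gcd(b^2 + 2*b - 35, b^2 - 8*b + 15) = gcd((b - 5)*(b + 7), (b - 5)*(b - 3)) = b - 5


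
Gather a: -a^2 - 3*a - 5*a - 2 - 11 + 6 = -a^2 - 8*a - 7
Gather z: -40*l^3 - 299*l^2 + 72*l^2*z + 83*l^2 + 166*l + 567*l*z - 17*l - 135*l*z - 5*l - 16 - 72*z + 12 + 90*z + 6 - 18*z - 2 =-40*l^3 - 216*l^2 + 144*l + z*(72*l^2 + 432*l)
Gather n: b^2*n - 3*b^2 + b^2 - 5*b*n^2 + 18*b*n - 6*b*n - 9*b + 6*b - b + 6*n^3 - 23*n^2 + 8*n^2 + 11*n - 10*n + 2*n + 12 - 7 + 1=-2*b^2 - 4*b + 6*n^3 + n^2*(-5*b - 15) + n*(b^2 + 12*b + 3) + 6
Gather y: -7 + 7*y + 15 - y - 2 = 6*y + 6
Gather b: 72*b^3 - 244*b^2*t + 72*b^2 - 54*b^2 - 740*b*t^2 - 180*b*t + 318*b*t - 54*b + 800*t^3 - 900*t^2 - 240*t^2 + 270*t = 72*b^3 + b^2*(18 - 244*t) + b*(-740*t^2 + 138*t - 54) + 800*t^3 - 1140*t^2 + 270*t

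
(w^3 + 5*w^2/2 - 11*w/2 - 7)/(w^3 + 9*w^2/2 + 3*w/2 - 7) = (w^2 - w - 2)/(w^2 + w - 2)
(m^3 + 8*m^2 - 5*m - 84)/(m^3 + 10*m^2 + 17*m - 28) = (m - 3)/(m - 1)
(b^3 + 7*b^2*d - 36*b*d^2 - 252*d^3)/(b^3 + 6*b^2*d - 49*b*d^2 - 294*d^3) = (b - 6*d)/(b - 7*d)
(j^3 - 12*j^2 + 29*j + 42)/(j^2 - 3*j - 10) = (-j^3 + 12*j^2 - 29*j - 42)/(-j^2 + 3*j + 10)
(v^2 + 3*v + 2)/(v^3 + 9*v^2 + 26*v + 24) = (v + 1)/(v^2 + 7*v + 12)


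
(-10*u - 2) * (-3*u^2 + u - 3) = 30*u^3 - 4*u^2 + 28*u + 6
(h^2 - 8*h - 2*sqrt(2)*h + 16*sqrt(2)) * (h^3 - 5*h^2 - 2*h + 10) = h^5 - 13*h^4 - 2*sqrt(2)*h^4 + 26*sqrt(2)*h^3 + 38*h^3 - 76*sqrt(2)*h^2 + 26*h^2 - 80*h - 52*sqrt(2)*h + 160*sqrt(2)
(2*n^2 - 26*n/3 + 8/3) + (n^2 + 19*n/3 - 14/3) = 3*n^2 - 7*n/3 - 2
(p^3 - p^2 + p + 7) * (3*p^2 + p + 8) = 3*p^5 - 2*p^4 + 10*p^3 + 14*p^2 + 15*p + 56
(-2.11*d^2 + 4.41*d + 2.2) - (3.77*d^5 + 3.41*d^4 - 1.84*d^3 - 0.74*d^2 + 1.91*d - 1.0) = -3.77*d^5 - 3.41*d^4 + 1.84*d^3 - 1.37*d^2 + 2.5*d + 3.2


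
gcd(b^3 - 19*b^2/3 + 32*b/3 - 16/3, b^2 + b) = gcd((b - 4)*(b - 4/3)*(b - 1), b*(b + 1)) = 1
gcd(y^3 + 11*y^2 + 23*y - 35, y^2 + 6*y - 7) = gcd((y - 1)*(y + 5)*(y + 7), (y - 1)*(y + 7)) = y^2 + 6*y - 7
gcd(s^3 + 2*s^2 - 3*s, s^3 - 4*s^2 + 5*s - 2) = s - 1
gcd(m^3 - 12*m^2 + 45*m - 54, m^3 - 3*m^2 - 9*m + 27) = m^2 - 6*m + 9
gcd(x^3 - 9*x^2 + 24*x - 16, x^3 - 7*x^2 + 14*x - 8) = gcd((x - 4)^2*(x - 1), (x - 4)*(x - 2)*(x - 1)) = x^2 - 5*x + 4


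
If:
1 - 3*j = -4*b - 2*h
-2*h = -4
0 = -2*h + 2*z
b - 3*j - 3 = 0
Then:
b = -8/3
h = 2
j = -17/9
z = 2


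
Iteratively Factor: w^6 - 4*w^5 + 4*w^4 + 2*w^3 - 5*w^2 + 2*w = (w - 1)*(w^5 - 3*w^4 + w^3 + 3*w^2 - 2*w) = w*(w - 1)*(w^4 - 3*w^3 + w^2 + 3*w - 2) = w*(w - 1)^2*(w^3 - 2*w^2 - w + 2) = w*(w - 1)^2*(w + 1)*(w^2 - 3*w + 2) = w*(w - 2)*(w - 1)^2*(w + 1)*(w - 1)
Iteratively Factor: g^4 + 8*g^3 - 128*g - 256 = (g + 4)*(g^3 + 4*g^2 - 16*g - 64) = (g - 4)*(g + 4)*(g^2 + 8*g + 16) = (g - 4)*(g + 4)^2*(g + 4)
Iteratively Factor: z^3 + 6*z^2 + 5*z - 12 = (z + 3)*(z^2 + 3*z - 4) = (z - 1)*(z + 3)*(z + 4)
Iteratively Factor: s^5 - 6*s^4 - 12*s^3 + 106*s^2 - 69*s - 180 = (s - 3)*(s^4 - 3*s^3 - 21*s^2 + 43*s + 60) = (s - 3)^2*(s^3 - 21*s - 20) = (s - 3)^2*(s + 1)*(s^2 - s - 20) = (s - 3)^2*(s + 1)*(s + 4)*(s - 5)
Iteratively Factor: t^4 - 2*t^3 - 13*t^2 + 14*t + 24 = (t - 4)*(t^3 + 2*t^2 - 5*t - 6) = (t - 4)*(t + 1)*(t^2 + t - 6) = (t - 4)*(t - 2)*(t + 1)*(t + 3)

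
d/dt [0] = 0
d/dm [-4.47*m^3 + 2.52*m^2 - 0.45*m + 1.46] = -13.41*m^2 + 5.04*m - 0.45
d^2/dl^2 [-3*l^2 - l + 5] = -6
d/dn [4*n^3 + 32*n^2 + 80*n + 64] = 12*n^2 + 64*n + 80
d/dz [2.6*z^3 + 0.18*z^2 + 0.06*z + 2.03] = 7.8*z^2 + 0.36*z + 0.06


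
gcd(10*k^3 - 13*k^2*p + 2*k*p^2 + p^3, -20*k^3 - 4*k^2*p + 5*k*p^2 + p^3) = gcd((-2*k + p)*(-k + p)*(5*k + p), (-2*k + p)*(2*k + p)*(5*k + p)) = -10*k^2 + 3*k*p + p^2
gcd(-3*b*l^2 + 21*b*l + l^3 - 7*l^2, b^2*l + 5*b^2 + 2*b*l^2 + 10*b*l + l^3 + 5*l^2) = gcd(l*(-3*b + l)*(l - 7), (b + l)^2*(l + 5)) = 1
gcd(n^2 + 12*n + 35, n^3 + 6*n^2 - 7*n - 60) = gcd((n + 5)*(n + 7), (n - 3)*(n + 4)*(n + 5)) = n + 5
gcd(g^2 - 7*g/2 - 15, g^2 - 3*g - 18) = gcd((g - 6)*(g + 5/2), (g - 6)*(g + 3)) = g - 6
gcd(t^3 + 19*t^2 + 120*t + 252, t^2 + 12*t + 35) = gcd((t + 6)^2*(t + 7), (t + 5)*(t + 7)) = t + 7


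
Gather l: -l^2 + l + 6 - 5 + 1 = -l^2 + l + 2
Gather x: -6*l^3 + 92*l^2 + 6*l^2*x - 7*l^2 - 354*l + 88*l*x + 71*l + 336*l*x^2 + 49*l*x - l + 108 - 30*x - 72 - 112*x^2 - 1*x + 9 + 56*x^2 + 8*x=-6*l^3 + 85*l^2 - 284*l + x^2*(336*l - 56) + x*(6*l^2 + 137*l - 23) + 45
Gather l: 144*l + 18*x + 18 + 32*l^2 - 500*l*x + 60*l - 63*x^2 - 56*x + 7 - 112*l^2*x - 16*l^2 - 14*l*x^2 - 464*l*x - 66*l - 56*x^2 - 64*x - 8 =l^2*(16 - 112*x) + l*(-14*x^2 - 964*x + 138) - 119*x^2 - 102*x + 17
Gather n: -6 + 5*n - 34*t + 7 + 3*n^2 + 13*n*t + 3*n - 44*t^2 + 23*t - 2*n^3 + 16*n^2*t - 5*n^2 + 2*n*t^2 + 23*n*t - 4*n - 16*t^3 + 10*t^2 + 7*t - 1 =-2*n^3 + n^2*(16*t - 2) + n*(2*t^2 + 36*t + 4) - 16*t^3 - 34*t^2 - 4*t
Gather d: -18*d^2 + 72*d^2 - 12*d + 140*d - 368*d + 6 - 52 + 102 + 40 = 54*d^2 - 240*d + 96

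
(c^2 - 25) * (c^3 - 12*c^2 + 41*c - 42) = c^5 - 12*c^4 + 16*c^3 + 258*c^2 - 1025*c + 1050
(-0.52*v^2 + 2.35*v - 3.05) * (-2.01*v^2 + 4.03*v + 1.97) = 1.0452*v^4 - 6.8191*v^3 + 14.5766*v^2 - 7.662*v - 6.0085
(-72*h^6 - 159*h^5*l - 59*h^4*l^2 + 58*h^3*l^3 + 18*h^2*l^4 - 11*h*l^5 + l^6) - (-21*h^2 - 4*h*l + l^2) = -72*h^6 - 159*h^5*l - 59*h^4*l^2 + 58*h^3*l^3 + 18*h^2*l^4 + 21*h^2 - 11*h*l^5 + 4*h*l + l^6 - l^2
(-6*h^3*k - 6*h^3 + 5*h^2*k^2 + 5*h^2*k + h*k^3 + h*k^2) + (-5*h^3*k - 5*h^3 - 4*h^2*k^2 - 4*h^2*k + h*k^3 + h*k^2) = -11*h^3*k - 11*h^3 + h^2*k^2 + h^2*k + 2*h*k^3 + 2*h*k^2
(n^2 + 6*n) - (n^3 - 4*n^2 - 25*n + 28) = -n^3 + 5*n^2 + 31*n - 28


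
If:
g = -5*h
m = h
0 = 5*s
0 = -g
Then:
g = 0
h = 0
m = 0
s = 0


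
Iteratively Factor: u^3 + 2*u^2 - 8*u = (u + 4)*(u^2 - 2*u) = u*(u + 4)*(u - 2)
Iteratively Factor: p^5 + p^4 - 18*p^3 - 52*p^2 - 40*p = (p + 2)*(p^4 - p^3 - 16*p^2 - 20*p) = p*(p + 2)*(p^3 - p^2 - 16*p - 20) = p*(p + 2)^2*(p^2 - 3*p - 10) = p*(p + 2)^3*(p - 5)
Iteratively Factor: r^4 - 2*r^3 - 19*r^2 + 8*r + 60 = (r + 2)*(r^3 - 4*r^2 - 11*r + 30) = (r - 2)*(r + 2)*(r^2 - 2*r - 15) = (r - 5)*(r - 2)*(r + 2)*(r + 3)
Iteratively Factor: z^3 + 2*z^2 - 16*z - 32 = (z + 4)*(z^2 - 2*z - 8) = (z - 4)*(z + 4)*(z + 2)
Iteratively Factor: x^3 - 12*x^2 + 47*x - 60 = (x - 4)*(x^2 - 8*x + 15) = (x - 4)*(x - 3)*(x - 5)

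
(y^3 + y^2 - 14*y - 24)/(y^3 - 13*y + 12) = (y^3 + y^2 - 14*y - 24)/(y^3 - 13*y + 12)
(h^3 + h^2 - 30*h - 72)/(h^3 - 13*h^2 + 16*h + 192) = (h^2 - 2*h - 24)/(h^2 - 16*h + 64)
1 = 1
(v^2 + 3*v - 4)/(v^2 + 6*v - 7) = (v + 4)/(v + 7)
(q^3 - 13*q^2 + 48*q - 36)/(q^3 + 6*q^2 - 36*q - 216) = (q^2 - 7*q + 6)/(q^2 + 12*q + 36)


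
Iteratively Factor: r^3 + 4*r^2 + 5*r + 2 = (r + 2)*(r^2 + 2*r + 1) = (r + 1)*(r + 2)*(r + 1)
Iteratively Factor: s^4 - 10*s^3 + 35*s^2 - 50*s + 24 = (s - 2)*(s^3 - 8*s^2 + 19*s - 12) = (s - 3)*(s - 2)*(s^2 - 5*s + 4) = (s - 4)*(s - 3)*(s - 2)*(s - 1)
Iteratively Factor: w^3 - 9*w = (w)*(w^2 - 9) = w*(w - 3)*(w + 3)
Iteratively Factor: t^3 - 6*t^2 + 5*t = (t)*(t^2 - 6*t + 5) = t*(t - 5)*(t - 1)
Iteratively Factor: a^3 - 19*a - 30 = (a + 3)*(a^2 - 3*a - 10) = (a + 2)*(a + 3)*(a - 5)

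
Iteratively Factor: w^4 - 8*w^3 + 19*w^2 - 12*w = (w)*(w^3 - 8*w^2 + 19*w - 12) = w*(w - 1)*(w^2 - 7*w + 12) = w*(w - 3)*(w - 1)*(w - 4)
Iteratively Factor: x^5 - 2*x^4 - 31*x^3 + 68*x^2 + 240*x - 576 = (x - 3)*(x^4 + x^3 - 28*x^2 - 16*x + 192) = (x - 3)*(x + 4)*(x^3 - 3*x^2 - 16*x + 48) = (x - 3)*(x + 4)^2*(x^2 - 7*x + 12) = (x - 4)*(x - 3)*(x + 4)^2*(x - 3)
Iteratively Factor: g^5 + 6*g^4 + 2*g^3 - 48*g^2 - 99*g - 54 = (g + 3)*(g^4 + 3*g^3 - 7*g^2 - 27*g - 18) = (g - 3)*(g + 3)*(g^3 + 6*g^2 + 11*g + 6) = (g - 3)*(g + 1)*(g + 3)*(g^2 + 5*g + 6) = (g - 3)*(g + 1)*(g + 2)*(g + 3)*(g + 3)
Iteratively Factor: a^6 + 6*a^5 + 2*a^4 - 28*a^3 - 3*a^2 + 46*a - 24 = (a + 3)*(a^5 + 3*a^4 - 7*a^3 - 7*a^2 + 18*a - 8) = (a + 3)*(a + 4)*(a^4 - a^3 - 3*a^2 + 5*a - 2) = (a + 2)*(a + 3)*(a + 4)*(a^3 - 3*a^2 + 3*a - 1) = (a - 1)*(a + 2)*(a + 3)*(a + 4)*(a^2 - 2*a + 1) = (a - 1)^2*(a + 2)*(a + 3)*(a + 4)*(a - 1)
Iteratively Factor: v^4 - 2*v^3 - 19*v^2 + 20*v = (v - 5)*(v^3 + 3*v^2 - 4*v) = v*(v - 5)*(v^2 + 3*v - 4) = v*(v - 5)*(v + 4)*(v - 1)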